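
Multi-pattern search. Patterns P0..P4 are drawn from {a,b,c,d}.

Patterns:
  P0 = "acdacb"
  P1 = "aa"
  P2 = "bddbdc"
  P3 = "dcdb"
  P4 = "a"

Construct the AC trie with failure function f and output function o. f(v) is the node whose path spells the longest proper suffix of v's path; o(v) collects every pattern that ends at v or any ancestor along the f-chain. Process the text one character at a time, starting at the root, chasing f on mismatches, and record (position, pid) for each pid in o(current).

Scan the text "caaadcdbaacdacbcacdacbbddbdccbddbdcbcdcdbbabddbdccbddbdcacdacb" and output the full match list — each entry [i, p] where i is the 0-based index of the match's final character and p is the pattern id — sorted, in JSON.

Construct AC machine:
Trie nodes:
  0='ε' goto a→1 b→8 d→14
  1='a' goto a→7 c→2  ←P4
  2='ac' goto d→3
  3='acd' goto a→4
  4='acda' goto c→5
  5='acdac' goto b→6
  6='acdacb' goto ·  ←P0
  7='aa' goto ·  ←P1
  8='b' goto d→9
  9='bd' goto d→10
  10='bdd' goto b→11
  11='bddb' goto d→12
  12='bddbd' goto c→13
  13='bddbdc' goto ·  ←P2
  14='d' goto c→15
  15='dc' goto d→16
  16='dcd' goto b→17
  17='dcdb' goto ·  ←P3

Failure links (BFS by depth):
  n1('a'): parent n0 fail=0; on 'a' 0 → fail=0;  out {4}∪∅={4}
  n8('b'): parent n0 fail=0; on 'b' 0 → fail=0;  out ∅∪∅=∅
  n14('d'): parent n0 fail=0; on 'd' 0 → fail=0;  out ∅∪∅=∅
  n2('ac'): parent n1 fail=0; on 'c' 0 → fail=0;  out ∅∪∅=∅
  n7('aa'): parent n1 fail=0; on 'a' 0 → fail=1;  out {1}∪{4}={1,4}
  n9('bd'): parent n8 fail=0; on 'd' 0 → fail=14;  out ∅∪∅=∅
  n15('dc'): parent n14 fail=0; on 'c' 0 → fail=0;  out ∅∪∅=∅
  n3('acd'): parent n2 fail=0; on 'd' 0 → fail=14;  out ∅∪∅=∅
  n10('bdd'): parent n9 fail=14; on 'd' 14→0 → fail=14;  out ∅∪∅=∅
  n16('dcd'): parent n15 fail=0; on 'd' 0 → fail=14;  out ∅∪∅=∅
  n4('acda'): parent n3 fail=14; on 'a' 14→0 → fail=1;  out ∅∪{4}={4}
  n11('bddb'): parent n10 fail=14; on 'b' 14→0 → fail=8;  out ∅∪∅=∅
  n17('dcdb'): parent n16 fail=14; on 'b' 14→0 → fail=8;  out {3}∪∅={3}
  n5('acdac'): parent n4 fail=1; on 'c' 1 → fail=2;  out ∅∪∅=∅
  n12('bddbd'): parent n11 fail=8; on 'd' 8 → fail=9;  out ∅∪∅=∅
  n6('acdacb'): parent n5 fail=2; on 'b' 2→0 → fail=8;  out {0}∪∅={0}
  n13('bddbdc'): parent n12 fail=9; on 'c' 9→14 → fail=15;  out {2}∪∅={2}

Run:
[0] read 'c'  n0⇒n0
[1] read 'a'  n0⇒n1  ** P4@[1:1]
[2] read 'a'  n1⇒n7  ** P1@[1:2],P4@[2:2]
[3] read 'a'  n7⇒n7 (fail-walked)  ** P1@[2:3],P4@[3:3]
[4] read 'd'  n7⇒n14 (fail-walked)
[5] read 'c'  n14⇒n15
[6] read 'd'  n15⇒n16
[7] read 'b'  n16⇒n17  ** P3@[4:7]
[8] read 'a'  n17⇒n1 (fail-walked)  ** P4@[8:8]
[9] read 'a'  n1⇒n7  ** P1@[8:9],P4@[9:9]
[10] read 'c'  n7⇒n2 (fail-walked)
[11] read 'd'  n2⇒n3
[12] read 'a'  n3⇒n4  ** P4@[12:12]
[13] read 'c'  n4⇒n5
[14] read 'b'  n5⇒n6  ** P0@[9:14]
[15] read 'c'  n6⇒n0 (fail-walked)
[16] read 'a'  n0⇒n1  ** P4@[16:16]
[17] read 'c'  n1⇒n2
[18] read 'd'  n2⇒n3
[19] read 'a'  n3⇒n4  ** P4@[19:19]
[20] read 'c'  n4⇒n5
[21] read 'b'  n5⇒n6  ** P0@[16:21]
[22] read 'b'  n6⇒n8 (fail-walked)
[23] read 'd'  n8⇒n9
[24] read 'd'  n9⇒n10
[25] read 'b'  n10⇒n11
[26] read 'd'  n11⇒n12
[27] read 'c'  n12⇒n13  ** P2@[22:27]
[28] read 'c'  n13⇒n0 (fail-walked)
[29] read 'b'  n0⇒n8
[30] read 'd'  n8⇒n9
[31] read 'd'  n9⇒n10
[32] read 'b'  n10⇒n11
[33] read 'd'  n11⇒n12
[34] read 'c'  n12⇒n13  ** P2@[29:34]
[35] read 'b'  n13⇒n8 (fail-walked)
[36] read 'c'  n8⇒n0 (fail-walked)
[37] read 'd'  n0⇒n14
[38] read 'c'  n14⇒n15
[39] read 'd'  n15⇒n16
[40] read 'b'  n16⇒n17  ** P3@[37:40]
[41] read 'b'  n17⇒n8 (fail-walked)
[42] read 'a'  n8⇒n1 (fail-walked)  ** P4@[42:42]
[43] read 'b'  n1⇒n8 (fail-walked)
[44] read 'd'  n8⇒n9
[45] read 'd'  n9⇒n10
[46] read 'b'  n10⇒n11
[47] read 'd'  n11⇒n12
[48] read 'c'  n12⇒n13  ** P2@[43:48]
[49] read 'c'  n13⇒n0 (fail-walked)
[50] read 'b'  n0⇒n8
[51] read 'd'  n8⇒n9
[52] read 'd'  n9⇒n10
[53] read 'b'  n10⇒n11
[54] read 'd'  n11⇒n12
[55] read 'c'  n12⇒n13  ** P2@[50:55]
[56] read 'a'  n13⇒n1 (fail-walked)  ** P4@[56:56]
[57] read 'c'  n1⇒n2
[58] read 'd'  n2⇒n3
[59] read 'a'  n3⇒n4  ** P4@[59:59]
[60] read 'c'  n4⇒n5
[61] read 'b'  n5⇒n6  ** P0@[56:61]

Matches: [[1,4],[2,1],[2,4],[3,1],[3,4],[7,3],[8,4],[9,1],[9,4],[12,4],[14,0],[16,4],[19,4],[21,0],[27,2],[34,2],[40,3],[42,4],[48,2],[55,2],[56,4],[59,4],[61,0]]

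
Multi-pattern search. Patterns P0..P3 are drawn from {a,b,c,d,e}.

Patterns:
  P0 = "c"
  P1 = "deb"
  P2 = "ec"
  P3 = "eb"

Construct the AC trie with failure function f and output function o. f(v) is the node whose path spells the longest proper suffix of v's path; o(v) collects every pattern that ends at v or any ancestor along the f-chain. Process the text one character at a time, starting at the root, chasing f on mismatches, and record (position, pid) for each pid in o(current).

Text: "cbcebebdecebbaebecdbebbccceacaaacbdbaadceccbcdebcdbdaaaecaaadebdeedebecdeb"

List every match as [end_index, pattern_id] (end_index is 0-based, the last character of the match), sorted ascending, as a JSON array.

Build automaton:
Trie (insert patterns):
  0='ε' goto c→1 d→2 e→5
  1='c' goto ·  [P0 ends]
  2='d' goto e→3
  3='de' goto b→4
  4='deb' goto ·  [P1 ends]
  5='e' goto b→7 c→6
  6='ec' goto ·  [P2 ends]
  7='eb' goto ·  [P3 ends]

Failure links (BFS by depth):
  n1('c'): parent n0 fail=0; on 'c' 0 → fail=0;  out {0}∪∅={0}
  n2('d'): parent n0 fail=0; on 'd' 0 → fail=0;  out ∅∪∅=∅
  n5('e'): parent n0 fail=0; on 'e' 0 → fail=0;  out ∅∪∅=∅
  n3('de'): parent n2 fail=0; on 'e' 0 → fail=5;  out ∅∪∅=∅
  n6('ec'): parent n5 fail=0; on 'c' 0 → fail=1;  out {2}∪{0}={0,2}
  n7('eb'): parent n5 fail=0; on 'b' 0 → fail=0;  out {3}∪∅={3}
  n4('deb'): parent n3 fail=5; on 'b' 5 → fail=7;  out {1}∪{3}={1,3}

Scan:
[0] read 'c'  n0⇒n1  ** P0@[0:0]
[1] read 'b'  n1⇒n0 (fail-walked)
[2] read 'c'  n0⇒n1  ** P0@[2:2]
[3] read 'e'  n1⇒n5 (fail-walked)
[4] read 'b'  n5⇒n7  ** P3@[3:4]
[5] read 'e'  n7⇒n5 (fail-walked)
[6] read 'b'  n5⇒n7  ** P3@[5:6]
[7] read 'd'  n7⇒n2 (fail-walked)
[8] read 'e'  n2⇒n3
[9] read 'c'  n3⇒n6 (fail-walked)  ** P0@[9:9],P2@[8:9]
[10] read 'e'  n6⇒n5 (fail-walked)
[11] read 'b'  n5⇒n7  ** P3@[10:11]
[12] read 'b'  n7⇒n0 (fail-walked)
[13] read 'a'  n0⇒n0
[14] read 'e'  n0⇒n5
[15] read 'b'  n5⇒n7  ** P3@[14:15]
[16] read 'e'  n7⇒n5 (fail-walked)
[17] read 'c'  n5⇒n6  ** P0@[17:17],P2@[16:17]
[18] read 'd'  n6⇒n2 (fail-walked)
[19] read 'b'  n2⇒n0 (fail-walked)
[20] read 'e'  n0⇒n5
[21] read 'b'  n5⇒n7  ** P3@[20:21]
[22] read 'b'  n7⇒n0 (fail-walked)
[23] read 'c'  n0⇒n1  ** P0@[23:23]
[24] read 'c'  n1⇒n1 (fail-walked)  ** P0@[24:24]
[25] read 'c'  n1⇒n1 (fail-walked)  ** P0@[25:25]
[26] read 'e'  n1⇒n5 (fail-walked)
[27] read 'a'  n5⇒n0 (fail-walked)
[28] read 'c'  n0⇒n1  ** P0@[28:28]
[29] read 'a'  n1⇒n0 (fail-walked)
[30] read 'a'  n0⇒n0
[31] read 'a'  n0⇒n0
[32] read 'c'  n0⇒n1  ** P0@[32:32]
[33] read 'b'  n1⇒n0 (fail-walked)
[34] read 'd'  n0⇒n2
[35] read 'b'  n2⇒n0 (fail-walked)
[36] read 'a'  n0⇒n0
[37] read 'a'  n0⇒n0
[38] read 'd'  n0⇒n2
[39] read 'c'  n2⇒n1 (fail-walked)  ** P0@[39:39]
[40] read 'e'  n1⇒n5 (fail-walked)
[41] read 'c'  n5⇒n6  ** P0@[41:41],P2@[40:41]
[42] read 'c'  n6⇒n1 (fail-walked)  ** P0@[42:42]
[43] read 'b'  n1⇒n0 (fail-walked)
[44] read 'c'  n0⇒n1  ** P0@[44:44]
[45] read 'd'  n1⇒n2 (fail-walked)
[46] read 'e'  n2⇒n3
[47] read 'b'  n3⇒n4  ** P1@[45:47],P3@[46:47]
[48] read 'c'  n4⇒n1 (fail-walked)  ** P0@[48:48]
[49] read 'd'  n1⇒n2 (fail-walked)
[50] read 'b'  n2⇒n0 (fail-walked)
[51] read 'd'  n0⇒n2
[52] read 'a'  n2⇒n0 (fail-walked)
[53] read 'a'  n0⇒n0
[54] read 'a'  n0⇒n0
[55] read 'e'  n0⇒n5
[56] read 'c'  n5⇒n6  ** P0@[56:56],P2@[55:56]
[57] read 'a'  n6⇒n0 (fail-walked)
[58] read 'a'  n0⇒n0
[59] read 'a'  n0⇒n0
[60] read 'd'  n0⇒n2
[61] read 'e'  n2⇒n3
[62] read 'b'  n3⇒n4  ** P1@[60:62],P3@[61:62]
[63] read 'd'  n4⇒n2 (fail-walked)
[64] read 'e'  n2⇒n3
[65] read 'e'  n3⇒n5 (fail-walked)
[66] read 'd'  n5⇒n2 (fail-walked)
[67] read 'e'  n2⇒n3
[68] read 'b'  n3⇒n4  ** P1@[66:68],P3@[67:68]
[69] read 'e'  n4⇒n5 (fail-walked)
[70] read 'c'  n5⇒n6  ** P0@[70:70],P2@[69:70]
[71] read 'd'  n6⇒n2 (fail-walked)
[72] read 'e'  n2⇒n3
[73] read 'b'  n3⇒n4  ** P1@[71:73],P3@[72:73]

Matches: [[0,0],[2,0],[4,3],[6,3],[9,0],[9,2],[11,3],[15,3],[17,0],[17,2],[21,3],[23,0],[24,0],[25,0],[28,0],[32,0],[39,0],[41,0],[41,2],[42,0],[44,0],[47,1],[47,3],[48,0],[56,0],[56,2],[62,1],[62,3],[68,1],[68,3],[70,0],[70,2],[73,1],[73,3]]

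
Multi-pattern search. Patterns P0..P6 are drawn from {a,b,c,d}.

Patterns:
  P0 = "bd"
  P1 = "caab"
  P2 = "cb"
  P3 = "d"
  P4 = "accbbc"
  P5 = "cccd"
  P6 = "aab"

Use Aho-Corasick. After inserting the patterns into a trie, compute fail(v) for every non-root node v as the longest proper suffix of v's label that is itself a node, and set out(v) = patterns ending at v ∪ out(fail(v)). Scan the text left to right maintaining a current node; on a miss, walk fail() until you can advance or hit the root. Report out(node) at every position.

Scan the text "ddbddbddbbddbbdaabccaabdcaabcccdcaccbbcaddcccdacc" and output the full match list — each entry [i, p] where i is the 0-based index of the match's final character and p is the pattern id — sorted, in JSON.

Build automaton:
Trie (insert patterns):
  n0 'ε': a→9 b→1 c→3 d→8
  n1 'b': d→2
  n2 'bd': ·  [P0 ends]
  n3 'c': a→4 b→7 c→15
  n4 'ca': a→5
  n5 'caa': b→6
  n6 'caab': ·  [P1 ends]
  n7 'cb': ·  [P2 ends]
  n8 'd': ·  [P3 ends]
  n9 'a': a→18 c→10
  n10 'ac': c→11
  n11 'acc': b→12
  n12 'accb': b→13
  n13 'accbb': c→14
  n14 'accbbc': ·  [P4 ends]
  n15 'cc': c→16
  n16 'ccc': d→17
  n17 'cccd': ·  [P5 ends]
  n18 'aa': b→19
  n19 'aab': ·  [P6 ends]

Failure links (BFS by depth):
  n1('b'): parent n0 fail=0; on 'b' 0 → fail=0;  out ∅∪∅=∅
  n3('c'): parent n0 fail=0; on 'c' 0 → fail=0;  out ∅∪∅=∅
  n8('d'): parent n0 fail=0; on 'd' 0 → fail=0;  out {3}∪∅={3}
  n9('a'): parent n0 fail=0; on 'a' 0 → fail=0;  out ∅∪∅=∅
  n2('bd'): parent n1 fail=0; on 'd' 0 → fail=8;  out {0}∪{3}={0,3}
  n4('ca'): parent n3 fail=0; on 'a' 0 → fail=9;  out ∅∪∅=∅
  n7('cb'): parent n3 fail=0; on 'b' 0 → fail=1;  out {2}∪∅={2}
  n10('ac'): parent n9 fail=0; on 'c' 0 → fail=3;  out ∅∪∅=∅
  n15('cc'): parent n3 fail=0; on 'c' 0 → fail=3;  out ∅∪∅=∅
  n18('aa'): parent n9 fail=0; on 'a' 0 → fail=9;  out ∅∪∅=∅
  n5('caa'): parent n4 fail=9; on 'a' 9 → fail=18;  out ∅∪∅=∅
  n11('acc'): parent n10 fail=3; on 'c' 3 → fail=15;  out ∅∪∅=∅
  n16('ccc'): parent n15 fail=3; on 'c' 3 → fail=15;  out ∅∪∅=∅
  n19('aab'): parent n18 fail=9; on 'b' 9→0 → fail=1;  out {6}∪∅={6}
  n6('caab'): parent n5 fail=18; on 'b' 18 → fail=19;  out {1}∪{6}={1,6}
  n12('accb'): parent n11 fail=15; on 'b' 15→3 → fail=7;  out ∅∪{2}={2}
  n17('cccd'): parent n16 fail=15; on 'd' 15→3→0 → fail=8;  out {5}∪{3}={3,5}
  n13('accbb'): parent n12 fail=7; on 'b' 7→1→0 → fail=1;  out ∅∪∅=∅
  n14('accbbc'): parent n13 fail=1; on 'c' 1→0 → fail=3;  out {4}∪∅={4}

Scan:
[0] read 'd'  n0⇒n8  emit P3@[0:0]
[1] read 'd'  n8⇒n8 (fail-walked)  emit P3@[1:1]
[2] read 'b'  n8⇒n1 (fail-walked)
[3] read 'd'  n1⇒n2  emit P0@[2:3],P3@[3:3]
[4] read 'd'  n2⇒n8 (fail-walked)  emit P3@[4:4]
[5] read 'b'  n8⇒n1 (fail-walked)
[6] read 'd'  n1⇒n2  emit P0@[5:6],P3@[6:6]
[7] read 'd'  n2⇒n8 (fail-walked)  emit P3@[7:7]
[8] read 'b'  n8⇒n1 (fail-walked)
[9] read 'b'  n1⇒n1 (fail-walked)
[10] read 'd'  n1⇒n2  emit P0@[9:10],P3@[10:10]
[11] read 'd'  n2⇒n8 (fail-walked)  emit P3@[11:11]
[12] read 'b'  n8⇒n1 (fail-walked)
[13] read 'b'  n1⇒n1 (fail-walked)
[14] read 'd'  n1⇒n2  emit P0@[13:14],P3@[14:14]
[15] read 'a'  n2⇒n9 (fail-walked)
[16] read 'a'  n9⇒n18
[17] read 'b'  n18⇒n19  emit P6@[15:17]
[18] read 'c'  n19⇒n3 (fail-walked)
[19] read 'c'  n3⇒n15
[20] read 'a'  n15⇒n4 (fail-walked)
[21] read 'a'  n4⇒n5
[22] read 'b'  n5⇒n6  emit P1@[19:22],P6@[20:22]
[23] read 'd'  n6⇒n2 (fail-walked)  emit P0@[22:23],P3@[23:23]
[24] read 'c'  n2⇒n3 (fail-walked)
[25] read 'a'  n3⇒n4
[26] read 'a'  n4⇒n5
[27] read 'b'  n5⇒n6  emit P1@[24:27],P6@[25:27]
[28] read 'c'  n6⇒n3 (fail-walked)
[29] read 'c'  n3⇒n15
[30] read 'c'  n15⇒n16
[31] read 'd'  n16⇒n17  emit P3@[31:31],P5@[28:31]
[32] read 'c'  n17⇒n3 (fail-walked)
[33] read 'a'  n3⇒n4
[34] read 'c'  n4⇒n10 (fail-walked)
[35] read 'c'  n10⇒n11
[36] read 'b'  n11⇒n12  emit P2@[35:36]
[37] read 'b'  n12⇒n13
[38] read 'c'  n13⇒n14  emit P4@[33:38]
[39] read 'a'  n14⇒n4 (fail-walked)
[40] read 'd'  n4⇒n8 (fail-walked)  emit P3@[40:40]
[41] read 'd'  n8⇒n8 (fail-walked)  emit P3@[41:41]
[42] read 'c'  n8⇒n3 (fail-walked)
[43] read 'c'  n3⇒n15
[44] read 'c'  n15⇒n16
[45] read 'd'  n16⇒n17  emit P3@[45:45],P5@[42:45]
[46] read 'a'  n17⇒n9 (fail-walked)
[47] read 'c'  n9⇒n10
[48] read 'c'  n10⇒n11

Result: [[0,3],[1,3],[3,0],[3,3],[4,3],[6,0],[6,3],[7,3],[10,0],[10,3],[11,3],[14,0],[14,3],[17,6],[22,1],[22,6],[23,0],[23,3],[27,1],[27,6],[31,3],[31,5],[36,2],[38,4],[40,3],[41,3],[45,3],[45,5]]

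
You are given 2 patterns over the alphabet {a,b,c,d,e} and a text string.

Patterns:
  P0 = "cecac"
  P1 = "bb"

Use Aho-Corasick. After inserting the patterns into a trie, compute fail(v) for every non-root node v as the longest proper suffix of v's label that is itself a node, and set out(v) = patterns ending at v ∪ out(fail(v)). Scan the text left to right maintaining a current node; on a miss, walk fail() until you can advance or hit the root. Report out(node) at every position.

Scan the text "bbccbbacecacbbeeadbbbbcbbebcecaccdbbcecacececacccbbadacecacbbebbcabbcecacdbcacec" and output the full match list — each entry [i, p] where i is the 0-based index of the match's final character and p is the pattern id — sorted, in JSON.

Build:
Trie nodes:
  n0 'ε': b→6 c→1
  n1 'c': e→2
  n2 'ce': c→3
  n3 'cec': a→4
  n4 'ceca': c→5
  n5 'cecac': ·  ←P0
  n6 'b': b→7
  n7 'bb': ·  ←P1

Failure links (BFS by depth):
  fail(1) 'c': from fail(0)=0 chase 'c': 0 ⇒ 0;  out=∅∪out(0)=∅
  fail(6) 'b': from fail(0)=0 chase 'b': 0 ⇒ 0;  out=∅∪out(0)=∅
  fail(2) 'ce': from fail(1)=0 chase 'e': 0 ⇒ 0;  out=∅∪out(0)=∅
  fail(7) 'bb': from fail(6)=0 chase 'b': 0 ⇒ 6;  out={1}∪out(6)={1}
  fail(3) 'cec': from fail(2)=0 chase 'c': 0 ⇒ 1;  out=∅∪out(1)=∅
  fail(4) 'ceca': from fail(3)=1 chase 'a': 1→0 ⇒ 0;  out=∅∪out(0)=∅
  fail(5) 'cecac': from fail(4)=0 chase 'c': 0 ⇒ 1;  out={0}∪out(1)={0}

Scan:
[0] read 'b'  n0⇒n6
[1] read 'b'  n6⇒n7  ** P1@[0:1]
[2] read 'c'  n7⇒n1 ·f
[3] read 'c'  n1⇒n1 ·f
[4] read 'b'  n1⇒n6 ·f
[5] read 'b'  n6⇒n7  ** P1@[4:5]
[6] read 'a'  n7⇒n0 ·f
[7] read 'c'  n0⇒n1
[8] read 'e'  n1⇒n2
[9] read 'c'  n2⇒n3
[10] read 'a'  n3⇒n4
[11] read 'c'  n4⇒n5  ** P0@[7:11]
[12] read 'b'  n5⇒n6 ·f
[13] read 'b'  n6⇒n7  ** P1@[12:13]
[14] read 'e'  n7⇒n0 ·f
[15] read 'e'  n0⇒n0
[16] read 'a'  n0⇒n0
[17] read 'd'  n0⇒n0
[18] read 'b'  n0⇒n6
[19] read 'b'  n6⇒n7  ** P1@[18:19]
[20] read 'b'  n7⇒n7 ·f  ** P1@[19:20]
[21] read 'b'  n7⇒n7 ·f  ** P1@[20:21]
[22] read 'c'  n7⇒n1 ·f
[23] read 'b'  n1⇒n6 ·f
[24] read 'b'  n6⇒n7  ** P1@[23:24]
[25] read 'e'  n7⇒n0 ·f
[26] read 'b'  n0⇒n6
[27] read 'c'  n6⇒n1 ·f
[28] read 'e'  n1⇒n2
[29] read 'c'  n2⇒n3
[30] read 'a'  n3⇒n4
[31] read 'c'  n4⇒n5  ** P0@[27:31]
[32] read 'c'  n5⇒n1 ·f
[33] read 'd'  n1⇒n0 ·f
[34] read 'b'  n0⇒n6
[35] read 'b'  n6⇒n7  ** P1@[34:35]
[36] read 'c'  n7⇒n1 ·f
[37] read 'e'  n1⇒n2
[38] read 'c'  n2⇒n3
[39] read 'a'  n3⇒n4
[40] read 'c'  n4⇒n5  ** P0@[36:40]
[41] read 'e'  n5⇒n2 ·f
[42] read 'c'  n2⇒n3
[43] read 'e'  n3⇒n2 ·f
[44] read 'c'  n2⇒n3
[45] read 'a'  n3⇒n4
[46] read 'c'  n4⇒n5  ** P0@[42:46]
[47] read 'c'  n5⇒n1 ·f
[48] read 'c'  n1⇒n1 ·f
[49] read 'b'  n1⇒n6 ·f
[50] read 'b'  n6⇒n7  ** P1@[49:50]
[51] read 'a'  n7⇒n0 ·f
[52] read 'd'  n0⇒n0
[53] read 'a'  n0⇒n0
[54] read 'c'  n0⇒n1
[55] read 'e'  n1⇒n2
[56] read 'c'  n2⇒n3
[57] read 'a'  n3⇒n4
[58] read 'c'  n4⇒n5  ** P0@[54:58]
[59] read 'b'  n5⇒n6 ·f
[60] read 'b'  n6⇒n7  ** P1@[59:60]
[61] read 'e'  n7⇒n0 ·f
[62] read 'b'  n0⇒n6
[63] read 'b'  n6⇒n7  ** P1@[62:63]
[64] read 'c'  n7⇒n1 ·f
[65] read 'a'  n1⇒n0 ·f
[66] read 'b'  n0⇒n6
[67] read 'b'  n6⇒n7  ** P1@[66:67]
[68] read 'c'  n7⇒n1 ·f
[69] read 'e'  n1⇒n2
[70] read 'c'  n2⇒n3
[71] read 'a'  n3⇒n4
[72] read 'c'  n4⇒n5  ** P0@[68:72]
[73] read 'd'  n5⇒n0 ·f
[74] read 'b'  n0⇒n6
[75] read 'c'  n6⇒n1 ·f
[76] read 'a'  n1⇒n0 ·f
[77] read 'c'  n0⇒n1
[78] read 'e'  n1⇒n2
[79] read 'c'  n2⇒n3

Matches: [[1,1],[5,1],[11,0],[13,1],[19,1],[20,1],[21,1],[24,1],[31,0],[35,1],[40,0],[46,0],[50,1],[58,0],[60,1],[63,1],[67,1],[72,0]]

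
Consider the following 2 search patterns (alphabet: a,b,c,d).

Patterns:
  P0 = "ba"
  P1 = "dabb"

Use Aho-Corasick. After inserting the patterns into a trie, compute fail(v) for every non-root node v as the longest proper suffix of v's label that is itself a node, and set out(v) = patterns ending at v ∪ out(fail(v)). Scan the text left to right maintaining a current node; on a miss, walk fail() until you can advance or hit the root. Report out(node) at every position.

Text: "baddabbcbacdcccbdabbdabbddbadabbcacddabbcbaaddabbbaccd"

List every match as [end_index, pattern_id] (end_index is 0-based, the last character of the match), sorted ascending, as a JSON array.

Construct AC machine:
Trie nodes:
  n0 'ε': b→1 d→3
  n1 'b': a→2
  n2 'ba': ·  [P0 ends]
  n3 'd': a→4
  n4 'da': b→5
  n5 'dab': b→6
  n6 'dabb': ·  [P1 ends]

BFS fail/out derivation:
  fail(1) 'b': from fail(0)=0 chase 'b': 0 ⇒ 0;  out=∅∪out(0)=∅
  fail(3) 'd': from fail(0)=0 chase 'd': 0 ⇒ 0;  out=∅∪out(0)=∅
  fail(2) 'ba': from fail(1)=0 chase 'a': 0 ⇒ 0;  out={0}∪out(0)={0}
  fail(4) 'da': from fail(3)=0 chase 'a': 0 ⇒ 0;  out=∅∪out(0)=∅
  fail(5) 'dab': from fail(4)=0 chase 'b': 0 ⇒ 1;  out=∅∪out(1)=∅
  fail(6) 'dabb': from fail(5)=1 chase 'b': 1→0 ⇒ 1;  out={1}∪out(1)={1}

Scan:
i=0 'b': node 0→1
i=1 'a': node 1→2  emit P0@[0:1]
i=2 'd': node 2→3 (via fail)
i=3 'd': node 3→3 (via fail)
i=4 'a': node 3→4
i=5 'b': node 4→5
i=6 'b': node 5→6  emit P1@[3:6]
i=7 'c': node 6→0 (via fail)
i=8 'b': node 0→1
i=9 'a': node 1→2  emit P0@[8:9]
i=10 'c': node 2→0 (via fail)
i=11 'd': node 0→3
i=12 'c': node 3→0 (via fail)
i=13 'c': node 0→0
i=14 'c': node 0→0
i=15 'b': node 0→1
i=16 'd': node 1→3 (via fail)
i=17 'a': node 3→4
i=18 'b': node 4→5
i=19 'b': node 5→6  emit P1@[16:19]
i=20 'd': node 6→3 (via fail)
i=21 'a': node 3→4
i=22 'b': node 4→5
i=23 'b': node 5→6  emit P1@[20:23]
i=24 'd': node 6→3 (via fail)
i=25 'd': node 3→3 (via fail)
i=26 'b': node 3→1 (via fail)
i=27 'a': node 1→2  emit P0@[26:27]
i=28 'd': node 2→3 (via fail)
i=29 'a': node 3→4
i=30 'b': node 4→5
i=31 'b': node 5→6  emit P1@[28:31]
i=32 'c': node 6→0 (via fail)
i=33 'a': node 0→0
i=34 'c': node 0→0
i=35 'd': node 0→3
i=36 'd': node 3→3 (via fail)
i=37 'a': node 3→4
i=38 'b': node 4→5
i=39 'b': node 5→6  emit P1@[36:39]
i=40 'c': node 6→0 (via fail)
i=41 'b': node 0→1
i=42 'a': node 1→2  emit P0@[41:42]
i=43 'a': node 2→0 (via fail)
i=44 'd': node 0→3
i=45 'd': node 3→3 (via fail)
i=46 'a': node 3→4
i=47 'b': node 4→5
i=48 'b': node 5→6  emit P1@[45:48]
i=49 'b': node 6→1 (via fail)
i=50 'a': node 1→2  emit P0@[49:50]
i=51 'c': node 2→0 (via fail)
i=52 'c': node 0→0
i=53 'd': node 0→3

Matches: [[1,0],[6,1],[9,0],[19,1],[23,1],[27,0],[31,1],[39,1],[42,0],[48,1],[50,0]]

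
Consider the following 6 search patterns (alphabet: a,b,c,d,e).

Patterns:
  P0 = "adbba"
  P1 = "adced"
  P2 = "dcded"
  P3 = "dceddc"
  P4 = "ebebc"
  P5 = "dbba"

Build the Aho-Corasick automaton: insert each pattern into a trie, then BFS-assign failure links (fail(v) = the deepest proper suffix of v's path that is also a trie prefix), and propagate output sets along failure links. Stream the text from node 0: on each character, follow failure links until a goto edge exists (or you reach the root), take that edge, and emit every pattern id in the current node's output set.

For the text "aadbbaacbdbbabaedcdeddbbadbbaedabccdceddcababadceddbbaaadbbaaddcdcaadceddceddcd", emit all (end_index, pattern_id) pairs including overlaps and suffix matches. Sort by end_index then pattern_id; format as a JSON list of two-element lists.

Build automaton:
Trie nodes:
  0='ε' goto a→1 d→9 e→18
  1='a' goto d→2
  2='ad' goto b→3 c→6
  3='adb' goto b→4
  4='adbb' goto a→5
  5='adbba' goto ·  [P0 ends]
  6='adc' goto e→7
  7='adce' goto d→8
  8='adced' goto ·  [P1 ends]
  9='d' goto b→23 c→10
  10='dc' goto d→11 e→14
  11='dcd' goto e→12
  12='dcde' goto d→13
  13='dcded' goto ·  [P2 ends]
  14='dce' goto d→15
  15='dced' goto d→16
  16='dcedd' goto c→17
  17='dceddc' goto ·  [P3 ends]
  18='e' goto b→19
  19='eb' goto e→20
  20='ebe' goto b→21
  21='ebeb' goto c→22
  22='ebebc' goto ·  [P4 ends]
  23='db' goto b→24
  24='dbb' goto a→25
  25='dbba' goto ·  [P5 ends]

Failure links (BFS by depth):
  fail(1) 'a': from fail(0)=0 chase 'a': 0 ⇒ 0;  out=∅∪out(0)=∅
  fail(9) 'd': from fail(0)=0 chase 'd': 0 ⇒ 0;  out=∅∪out(0)=∅
  fail(18) 'e': from fail(0)=0 chase 'e': 0 ⇒ 0;  out=∅∪out(0)=∅
  fail(2) 'ad': from fail(1)=0 chase 'd': 0 ⇒ 9;  out=∅∪out(9)=∅
  fail(10) 'dc': from fail(9)=0 chase 'c': 0 ⇒ 0;  out=∅∪out(0)=∅
  fail(19) 'eb': from fail(18)=0 chase 'b': 0 ⇒ 0;  out=∅∪out(0)=∅
  fail(23) 'db': from fail(9)=0 chase 'b': 0 ⇒ 0;  out=∅∪out(0)=∅
  fail(3) 'adb': from fail(2)=9 chase 'b': 9 ⇒ 23;  out=∅∪out(23)=∅
  fail(6) 'adc': from fail(2)=9 chase 'c': 9 ⇒ 10;  out=∅∪out(10)=∅
  fail(11) 'dcd': from fail(10)=0 chase 'd': 0 ⇒ 9;  out=∅∪out(9)=∅
  fail(14) 'dce': from fail(10)=0 chase 'e': 0 ⇒ 18;  out=∅∪out(18)=∅
  fail(20) 'ebe': from fail(19)=0 chase 'e': 0 ⇒ 18;  out=∅∪out(18)=∅
  fail(24) 'dbb': from fail(23)=0 chase 'b': 0 ⇒ 0;  out=∅∪out(0)=∅
  fail(4) 'adbb': from fail(3)=23 chase 'b': 23 ⇒ 24;  out=∅∪out(24)=∅
  fail(7) 'adce': from fail(6)=10 chase 'e': 10 ⇒ 14;  out=∅∪out(14)=∅
  fail(12) 'dcde': from fail(11)=9 chase 'e': 9→0 ⇒ 18;  out=∅∪out(18)=∅
  fail(15) 'dced': from fail(14)=18 chase 'd': 18→0 ⇒ 9;  out=∅∪out(9)=∅
  fail(21) 'ebeb': from fail(20)=18 chase 'b': 18 ⇒ 19;  out=∅∪out(19)=∅
  fail(25) 'dbba': from fail(24)=0 chase 'a': 0 ⇒ 1;  out={5}∪out(1)={5}
  fail(5) 'adbba': from fail(4)=24 chase 'a': 24 ⇒ 25;  out={0}∪out(25)={0,5}
  fail(8) 'adced': from fail(7)=14 chase 'd': 14 ⇒ 15;  out={1}∪out(15)={1}
  fail(13) 'dcded': from fail(12)=18 chase 'd': 18→0 ⇒ 9;  out={2}∪out(9)={2}
  fail(16) 'dcedd': from fail(15)=9 chase 'd': 9→0 ⇒ 9;  out=∅∪out(9)=∅
  fail(22) 'ebebc': from fail(21)=19 chase 'c': 19→0 ⇒ 0;  out={4}∪out(0)={4}
  fail(17) 'dceddc': from fail(16)=9 chase 'c': 9 ⇒ 10;  out={3}∪out(10)={3}

Run:
[0] read 'a'  n0⇒n1
[1] read 'a'  n1⇒n1 (fail-walked)
[2] read 'd'  n1⇒n2
[3] read 'b'  n2⇒n3
[4] read 'b'  n3⇒n4
[5] read 'a'  n4⇒n5  ** P0@[1:5],P5@[2:5]
[6] read 'a'  n5⇒n1 (fail-walked)
[7] read 'c'  n1⇒n0 (fail-walked)
[8] read 'b'  n0⇒n0
[9] read 'd'  n0⇒n9
[10] read 'b'  n9⇒n23
[11] read 'b'  n23⇒n24
[12] read 'a'  n24⇒n25  ** P5@[9:12]
[13] read 'b'  n25⇒n0 (fail-walked)
[14] read 'a'  n0⇒n1
[15] read 'e'  n1⇒n18 (fail-walked)
[16] read 'd'  n18⇒n9 (fail-walked)
[17] read 'c'  n9⇒n10
[18] read 'd'  n10⇒n11
[19] read 'e'  n11⇒n12
[20] read 'd'  n12⇒n13  ** P2@[16:20]
[21] read 'd'  n13⇒n9 (fail-walked)
[22] read 'b'  n9⇒n23
[23] read 'b'  n23⇒n24
[24] read 'a'  n24⇒n25  ** P5@[21:24]
[25] read 'd'  n25⇒n2 (fail-walked)
[26] read 'b'  n2⇒n3
[27] read 'b'  n3⇒n4
[28] read 'a'  n4⇒n5  ** P0@[24:28],P5@[25:28]
[29] read 'e'  n5⇒n18 (fail-walked)
[30] read 'd'  n18⇒n9 (fail-walked)
[31] read 'a'  n9⇒n1 (fail-walked)
[32] read 'b'  n1⇒n0 (fail-walked)
[33] read 'c'  n0⇒n0
[34] read 'c'  n0⇒n0
[35] read 'd'  n0⇒n9
[36] read 'c'  n9⇒n10
[37] read 'e'  n10⇒n14
[38] read 'd'  n14⇒n15
[39] read 'd'  n15⇒n16
[40] read 'c'  n16⇒n17  ** P3@[35:40]
[41] read 'a'  n17⇒n1 (fail-walked)
[42] read 'b'  n1⇒n0 (fail-walked)
[43] read 'a'  n0⇒n1
[44] read 'b'  n1⇒n0 (fail-walked)
[45] read 'a'  n0⇒n1
[46] read 'd'  n1⇒n2
[47] read 'c'  n2⇒n6
[48] read 'e'  n6⇒n7
[49] read 'd'  n7⇒n8  ** P1@[45:49]
[50] read 'd'  n8⇒n16 (fail-walked)
[51] read 'b'  n16⇒n23 (fail-walked)
[52] read 'b'  n23⇒n24
[53] read 'a'  n24⇒n25  ** P5@[50:53]
[54] read 'a'  n25⇒n1 (fail-walked)
[55] read 'a'  n1⇒n1 (fail-walked)
[56] read 'd'  n1⇒n2
[57] read 'b'  n2⇒n3
[58] read 'b'  n3⇒n4
[59] read 'a'  n4⇒n5  ** P0@[55:59],P5@[56:59]
[60] read 'a'  n5⇒n1 (fail-walked)
[61] read 'd'  n1⇒n2
[62] read 'd'  n2⇒n9 (fail-walked)
[63] read 'c'  n9⇒n10
[64] read 'd'  n10⇒n11
[65] read 'c'  n11⇒n10 (fail-walked)
[66] read 'a'  n10⇒n1 (fail-walked)
[67] read 'a'  n1⇒n1 (fail-walked)
[68] read 'd'  n1⇒n2
[69] read 'c'  n2⇒n6
[70] read 'e'  n6⇒n7
[71] read 'd'  n7⇒n8  ** P1@[67:71]
[72] read 'd'  n8⇒n16 (fail-walked)
[73] read 'c'  n16⇒n17  ** P3@[68:73]
[74] read 'e'  n17⇒n14 (fail-walked)
[75] read 'd'  n14⇒n15
[76] read 'd'  n15⇒n16
[77] read 'c'  n16⇒n17  ** P3@[72:77]
[78] read 'd'  n17⇒n11 (fail-walked)

Result: [[5,0],[5,5],[12,5],[20,2],[24,5],[28,0],[28,5],[40,3],[49,1],[53,5],[59,0],[59,5],[71,1],[73,3],[77,3]]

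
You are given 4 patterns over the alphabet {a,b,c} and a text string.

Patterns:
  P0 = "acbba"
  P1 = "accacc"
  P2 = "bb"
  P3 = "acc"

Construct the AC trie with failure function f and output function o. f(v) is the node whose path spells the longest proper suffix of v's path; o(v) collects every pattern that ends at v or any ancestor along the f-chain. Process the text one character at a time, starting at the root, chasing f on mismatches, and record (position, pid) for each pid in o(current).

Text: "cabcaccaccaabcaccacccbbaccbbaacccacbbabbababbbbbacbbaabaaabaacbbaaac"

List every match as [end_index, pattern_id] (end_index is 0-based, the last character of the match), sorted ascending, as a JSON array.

Construct AC machine:
Trie nodes:
  n0 'ε': a→1 b→10
  n1 'a': c→2
  n2 'ac': b→3 c→6
  n3 'acb': b→4
  n4 'acbb': a→5
  n5 'acbba': ·  ←P0
  n6 'acc': a→7  ←P3
  n7 'acca': c→8
  n8 'accac': c→9
  n9 'accacc': ·  ←P1
  n10 'b': b→11
  n11 'bb': ·  ←P2

BFS fail/out derivation:
  n1('a'): parent n0 fail=0; on 'a' 0 → fail=0;  out ∅∪∅=∅
  n10('b'): parent n0 fail=0; on 'b' 0 → fail=0;  out ∅∪∅=∅
  n2('ac'): parent n1 fail=0; on 'c' 0 → fail=0;  out ∅∪∅=∅
  n11('bb'): parent n10 fail=0; on 'b' 0 → fail=10;  out {2}∪∅={2}
  n3('acb'): parent n2 fail=0; on 'b' 0 → fail=10;  out ∅∪∅=∅
  n6('acc'): parent n2 fail=0; on 'c' 0 → fail=0;  out {3}∪∅={3}
  n4('acbb'): parent n3 fail=10; on 'b' 10 → fail=11;  out ∅∪{2}={2}
  n7('acca'): parent n6 fail=0; on 'a' 0 → fail=1;  out ∅∪∅=∅
  n5('acbba'): parent n4 fail=11; on 'a' 11→10→0 → fail=1;  out {0}∪∅={0}
  n8('accac'): parent n7 fail=1; on 'c' 1 → fail=2;  out ∅∪∅=∅
  n9('accacc'): parent n8 fail=2; on 'c' 2 → fail=6;  out {1}∪{3}={1,3}

Text stream:
[0] read 'c'  n0⇒n0
[1] read 'a'  n0⇒n1
[2] read 'b'  n1⇒n10 (fail-walked)
[3] read 'c'  n10⇒n0 (fail-walked)
[4] read 'a'  n0⇒n1
[5] read 'c'  n1⇒n2
[6] read 'c'  n2⇒n6  emit P3@[4:6]
[7] read 'a'  n6⇒n7
[8] read 'c'  n7⇒n8
[9] read 'c'  n8⇒n9  emit P1@[4:9],P3@[7:9]
[10] read 'a'  n9⇒n7 (fail-walked)
[11] read 'a'  n7⇒n1 (fail-walked)
[12] read 'b'  n1⇒n10 (fail-walked)
[13] read 'c'  n10⇒n0 (fail-walked)
[14] read 'a'  n0⇒n1
[15] read 'c'  n1⇒n2
[16] read 'c'  n2⇒n6  emit P3@[14:16]
[17] read 'a'  n6⇒n7
[18] read 'c'  n7⇒n8
[19] read 'c'  n8⇒n9  emit P1@[14:19],P3@[17:19]
[20] read 'c'  n9⇒n0 (fail-walked)
[21] read 'b'  n0⇒n10
[22] read 'b'  n10⇒n11  emit P2@[21:22]
[23] read 'a'  n11⇒n1 (fail-walked)
[24] read 'c'  n1⇒n2
[25] read 'c'  n2⇒n6  emit P3@[23:25]
[26] read 'b'  n6⇒n10 (fail-walked)
[27] read 'b'  n10⇒n11  emit P2@[26:27]
[28] read 'a'  n11⇒n1 (fail-walked)
[29] read 'a'  n1⇒n1 (fail-walked)
[30] read 'c'  n1⇒n2
[31] read 'c'  n2⇒n6  emit P3@[29:31]
[32] read 'c'  n6⇒n0 (fail-walked)
[33] read 'a'  n0⇒n1
[34] read 'c'  n1⇒n2
[35] read 'b'  n2⇒n3
[36] read 'b'  n3⇒n4  emit P2@[35:36]
[37] read 'a'  n4⇒n5  emit P0@[33:37]
[38] read 'b'  n5⇒n10 (fail-walked)
[39] read 'b'  n10⇒n11  emit P2@[38:39]
[40] read 'a'  n11⇒n1 (fail-walked)
[41] read 'b'  n1⇒n10 (fail-walked)
[42] read 'a'  n10⇒n1 (fail-walked)
[43] read 'b'  n1⇒n10 (fail-walked)
[44] read 'b'  n10⇒n11  emit P2@[43:44]
[45] read 'b'  n11⇒n11 (fail-walked)  emit P2@[44:45]
[46] read 'b'  n11⇒n11 (fail-walked)  emit P2@[45:46]
[47] read 'b'  n11⇒n11 (fail-walked)  emit P2@[46:47]
[48] read 'a'  n11⇒n1 (fail-walked)
[49] read 'c'  n1⇒n2
[50] read 'b'  n2⇒n3
[51] read 'b'  n3⇒n4  emit P2@[50:51]
[52] read 'a'  n4⇒n5  emit P0@[48:52]
[53] read 'a'  n5⇒n1 (fail-walked)
[54] read 'b'  n1⇒n10 (fail-walked)
[55] read 'a'  n10⇒n1 (fail-walked)
[56] read 'a'  n1⇒n1 (fail-walked)
[57] read 'a'  n1⇒n1 (fail-walked)
[58] read 'b'  n1⇒n10 (fail-walked)
[59] read 'a'  n10⇒n1 (fail-walked)
[60] read 'a'  n1⇒n1 (fail-walked)
[61] read 'c'  n1⇒n2
[62] read 'b'  n2⇒n3
[63] read 'b'  n3⇒n4  emit P2@[62:63]
[64] read 'a'  n4⇒n5  emit P0@[60:64]
[65] read 'a'  n5⇒n1 (fail-walked)
[66] read 'a'  n1⇒n1 (fail-walked)
[67] read 'c'  n1⇒n2

Matches: [[6,3],[9,1],[9,3],[16,3],[19,1],[19,3],[22,2],[25,3],[27,2],[31,3],[36,2],[37,0],[39,2],[44,2],[45,2],[46,2],[47,2],[51,2],[52,0],[63,2],[64,0]]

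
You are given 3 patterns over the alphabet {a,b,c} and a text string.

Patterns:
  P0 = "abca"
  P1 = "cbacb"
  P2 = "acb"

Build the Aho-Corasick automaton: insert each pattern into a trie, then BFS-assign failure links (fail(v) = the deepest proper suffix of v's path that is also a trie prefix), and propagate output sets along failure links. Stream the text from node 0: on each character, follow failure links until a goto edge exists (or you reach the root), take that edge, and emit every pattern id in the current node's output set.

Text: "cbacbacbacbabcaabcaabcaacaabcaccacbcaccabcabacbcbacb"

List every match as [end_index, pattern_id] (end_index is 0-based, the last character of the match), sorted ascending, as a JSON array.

Build automaton:
Trie nodes:
  n0 'ε': a→1 c→5
  n1 'a': b→2 c→10
  n2 'ab': c→3
  n3 'abc': a→4
  n4 'abca': ·  ←P0
  n5 'c': b→6
  n6 'cb': a→7
  n7 'cba': c→8
  n8 'cbac': b→9
  n9 'cbacb': ·  ←P1
  n10 'ac': b→11
  n11 'acb': ·  ←P2

BFS fail/out derivation:
  fail(1) 'a': from fail(0)=0 chase 'a': 0 ⇒ 0;  out=∅∪out(0)=∅
  fail(5) 'c': from fail(0)=0 chase 'c': 0 ⇒ 0;  out=∅∪out(0)=∅
  fail(2) 'ab': from fail(1)=0 chase 'b': 0 ⇒ 0;  out=∅∪out(0)=∅
  fail(6) 'cb': from fail(5)=0 chase 'b': 0 ⇒ 0;  out=∅∪out(0)=∅
  fail(10) 'ac': from fail(1)=0 chase 'c': 0 ⇒ 5;  out=∅∪out(5)=∅
  fail(3) 'abc': from fail(2)=0 chase 'c': 0 ⇒ 5;  out=∅∪out(5)=∅
  fail(7) 'cba': from fail(6)=0 chase 'a': 0 ⇒ 1;  out=∅∪out(1)=∅
  fail(11) 'acb': from fail(10)=5 chase 'b': 5 ⇒ 6;  out={2}∪out(6)={2}
  fail(4) 'abca': from fail(3)=5 chase 'a': 5→0 ⇒ 1;  out={0}∪out(1)={0}
  fail(8) 'cbac': from fail(7)=1 chase 'c': 1 ⇒ 10;  out=∅∪out(10)=∅
  fail(9) 'cbacb': from fail(8)=10 chase 'b': 10 ⇒ 11;  out={1}∪out(11)={1,2}

Scan:
[0] read 'c'  n0⇒n5
[1] read 'b'  n5⇒n6
[2] read 'a'  n6⇒n7
[3] read 'c'  n7⇒n8
[4] read 'b'  n8⇒n9  ** P1@[0:4],P2@[2:4]
[5] read 'a'  n9⇒n7 ·f
[6] read 'c'  n7⇒n8
[7] read 'b'  n8⇒n9  ** P1@[3:7],P2@[5:7]
[8] read 'a'  n9⇒n7 ·f
[9] read 'c'  n7⇒n8
[10] read 'b'  n8⇒n9  ** P1@[6:10],P2@[8:10]
[11] read 'a'  n9⇒n7 ·f
[12] read 'b'  n7⇒n2 ·f
[13] read 'c'  n2⇒n3
[14] read 'a'  n3⇒n4  ** P0@[11:14]
[15] read 'a'  n4⇒n1 ·f
[16] read 'b'  n1⇒n2
[17] read 'c'  n2⇒n3
[18] read 'a'  n3⇒n4  ** P0@[15:18]
[19] read 'a'  n4⇒n1 ·f
[20] read 'b'  n1⇒n2
[21] read 'c'  n2⇒n3
[22] read 'a'  n3⇒n4  ** P0@[19:22]
[23] read 'a'  n4⇒n1 ·f
[24] read 'c'  n1⇒n10
[25] read 'a'  n10⇒n1 ·f
[26] read 'a'  n1⇒n1 ·f
[27] read 'b'  n1⇒n2
[28] read 'c'  n2⇒n3
[29] read 'a'  n3⇒n4  ** P0@[26:29]
[30] read 'c'  n4⇒n10 ·f
[31] read 'c'  n10⇒n5 ·f
[32] read 'a'  n5⇒n1 ·f
[33] read 'c'  n1⇒n10
[34] read 'b'  n10⇒n11  ** P2@[32:34]
[35] read 'c'  n11⇒n5 ·f
[36] read 'a'  n5⇒n1 ·f
[37] read 'c'  n1⇒n10
[38] read 'c'  n10⇒n5 ·f
[39] read 'a'  n5⇒n1 ·f
[40] read 'b'  n1⇒n2
[41] read 'c'  n2⇒n3
[42] read 'a'  n3⇒n4  ** P0@[39:42]
[43] read 'b'  n4⇒n2 ·f
[44] read 'a'  n2⇒n1 ·f
[45] read 'c'  n1⇒n10
[46] read 'b'  n10⇒n11  ** P2@[44:46]
[47] read 'c'  n11⇒n5 ·f
[48] read 'b'  n5⇒n6
[49] read 'a'  n6⇒n7
[50] read 'c'  n7⇒n8
[51] read 'b'  n8⇒n9  ** P1@[47:51],P2@[49:51]

Matches: [[4,1],[4,2],[7,1],[7,2],[10,1],[10,2],[14,0],[18,0],[22,0],[29,0],[34,2],[42,0],[46,2],[51,1],[51,2]]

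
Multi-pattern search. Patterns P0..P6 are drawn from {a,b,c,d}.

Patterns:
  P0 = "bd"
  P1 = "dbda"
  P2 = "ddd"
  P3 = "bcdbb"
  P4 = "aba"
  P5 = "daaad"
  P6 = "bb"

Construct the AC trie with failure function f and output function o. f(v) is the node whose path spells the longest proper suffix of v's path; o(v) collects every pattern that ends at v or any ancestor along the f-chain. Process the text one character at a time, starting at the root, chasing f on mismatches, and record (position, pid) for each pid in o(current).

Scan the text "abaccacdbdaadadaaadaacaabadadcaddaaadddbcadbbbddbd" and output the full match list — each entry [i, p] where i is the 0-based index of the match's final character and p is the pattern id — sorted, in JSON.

Build automaton:
Trie (insert patterns):
  n0 'ε': a→13 b→1 d→3
  n1 'b': b→20 c→9 d→2
  n2 'bd': ·  ←P0
  n3 'd': a→16 b→4 d→7
  n4 'db': d→5
  n5 'dbd': a→6
  n6 'dbda': ·  ←P1
  n7 'dd': d→8
  n8 'ddd': ·  ←P2
  n9 'bc': d→10
  n10 'bcd': b→11
  n11 'bcdb': b→12
  n12 'bcdbb': ·  ←P3
  n13 'a': b→14
  n14 'ab': a→15
  n15 'aba': ·  ←P4
  n16 'da': a→17
  n17 'daa': a→18
  n18 'daaa': d→19
  n19 'daaad': ·  ←P5
  n20 'bb': ·  ←P6

BFS fail/out derivation:
  n1('b'): parent n0 fail=0; on 'b' 0 → fail=0;  out ∅∪∅=∅
  n3('d'): parent n0 fail=0; on 'd' 0 → fail=0;  out ∅∪∅=∅
  n13('a'): parent n0 fail=0; on 'a' 0 → fail=0;  out ∅∪∅=∅
  n2('bd'): parent n1 fail=0; on 'd' 0 → fail=3;  out {0}∪∅={0}
  n4('db'): parent n3 fail=0; on 'b' 0 → fail=1;  out ∅∪∅=∅
  n7('dd'): parent n3 fail=0; on 'd' 0 → fail=3;  out ∅∪∅=∅
  n9('bc'): parent n1 fail=0; on 'c' 0 → fail=0;  out ∅∪∅=∅
  n14('ab'): parent n13 fail=0; on 'b' 0 → fail=1;  out ∅∪∅=∅
  n16('da'): parent n3 fail=0; on 'a' 0 → fail=13;  out ∅∪∅=∅
  n20('bb'): parent n1 fail=0; on 'b' 0 → fail=1;  out {6}∪∅={6}
  n5('dbd'): parent n4 fail=1; on 'd' 1 → fail=2;  out ∅∪{0}={0}
  n8('ddd'): parent n7 fail=3; on 'd' 3 → fail=7;  out {2}∪∅={2}
  n10('bcd'): parent n9 fail=0; on 'd' 0 → fail=3;  out ∅∪∅=∅
  n15('aba'): parent n14 fail=1; on 'a' 1→0 → fail=13;  out {4}∪∅={4}
  n17('daa'): parent n16 fail=13; on 'a' 13→0 → fail=13;  out ∅∪∅=∅
  n6('dbda'): parent n5 fail=2; on 'a' 2→3 → fail=16;  out {1}∪∅={1}
  n11('bcdb'): parent n10 fail=3; on 'b' 3 → fail=4;  out ∅∪∅=∅
  n18('daaa'): parent n17 fail=13; on 'a' 13→0 → fail=13;  out ∅∪∅=∅
  n12('bcdbb'): parent n11 fail=4; on 'b' 4→1 → fail=20;  out {3}∪{6}={3,6}
  n19('daaad'): parent n18 fail=13; on 'd' 13→0 → fail=3;  out {5}∪∅={5}

Text stream:
[0] read 'a'  n0⇒n13
[1] read 'b'  n13⇒n14
[2] read 'a'  n14⇒n15  emit P4@[0:2]
[3] read 'c'  n15⇒n0 ·f
[4] read 'c'  n0⇒n0
[5] read 'a'  n0⇒n13
[6] read 'c'  n13⇒n0 ·f
[7] read 'd'  n0⇒n3
[8] read 'b'  n3⇒n4
[9] read 'd'  n4⇒n5  emit P0@[8:9]
[10] read 'a'  n5⇒n6  emit P1@[7:10]
[11] read 'a'  n6⇒n17 ·f
[12] read 'd'  n17⇒n3 ·f
[13] read 'a'  n3⇒n16
[14] read 'd'  n16⇒n3 ·f
[15] read 'a'  n3⇒n16
[16] read 'a'  n16⇒n17
[17] read 'a'  n17⇒n18
[18] read 'd'  n18⇒n19  emit P5@[14:18]
[19] read 'a'  n19⇒n16 ·f
[20] read 'a'  n16⇒n17
[21] read 'c'  n17⇒n0 ·f
[22] read 'a'  n0⇒n13
[23] read 'a'  n13⇒n13 ·f
[24] read 'b'  n13⇒n14
[25] read 'a'  n14⇒n15  emit P4@[23:25]
[26] read 'd'  n15⇒n3 ·f
[27] read 'a'  n3⇒n16
[28] read 'd'  n16⇒n3 ·f
[29] read 'c'  n3⇒n0 ·f
[30] read 'a'  n0⇒n13
[31] read 'd'  n13⇒n3 ·f
[32] read 'd'  n3⇒n7
[33] read 'a'  n7⇒n16 ·f
[34] read 'a'  n16⇒n17
[35] read 'a'  n17⇒n18
[36] read 'd'  n18⇒n19  emit P5@[32:36]
[37] read 'd'  n19⇒n7 ·f
[38] read 'd'  n7⇒n8  emit P2@[36:38]
[39] read 'b'  n8⇒n4 ·f
[40] read 'c'  n4⇒n9 ·f
[41] read 'a'  n9⇒n13 ·f
[42] read 'd'  n13⇒n3 ·f
[43] read 'b'  n3⇒n4
[44] read 'b'  n4⇒n20 ·f  emit P6@[43:44]
[45] read 'b'  n20⇒n20 ·f  emit P6@[44:45]
[46] read 'd'  n20⇒n2 ·f  emit P0@[45:46]
[47] read 'd'  n2⇒n7 ·f
[48] read 'b'  n7⇒n4 ·f
[49] read 'd'  n4⇒n5  emit P0@[48:49]

Matches: [[2,4],[9,0],[10,1],[18,5],[25,4],[36,5],[38,2],[44,6],[45,6],[46,0],[49,0]]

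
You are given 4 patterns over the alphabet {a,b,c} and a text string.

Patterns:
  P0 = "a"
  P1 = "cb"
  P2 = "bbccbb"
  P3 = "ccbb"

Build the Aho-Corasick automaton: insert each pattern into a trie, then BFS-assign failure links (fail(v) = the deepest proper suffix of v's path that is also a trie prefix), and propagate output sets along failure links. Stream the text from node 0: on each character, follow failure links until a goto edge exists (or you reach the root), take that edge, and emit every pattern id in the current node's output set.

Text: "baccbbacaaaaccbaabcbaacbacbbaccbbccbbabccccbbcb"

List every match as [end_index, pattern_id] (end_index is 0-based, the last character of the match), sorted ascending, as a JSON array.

Build automaton:
Trie (insert patterns):
  n0 'ε': a→1 b→4 c→2
  n1 'a': ·  ←P0
  n2 'c': b→3 c→10
  n3 'cb': ·  ←P1
  n4 'b': b→5
  n5 'bb': c→6
  n6 'bbc': c→7
  n7 'bbcc': b→8
  n8 'bbccb': b→9
  n9 'bbccbb': ·  ←P2
  n10 'cc': b→11
  n11 'ccb': b→12
  n12 'ccbb': ·  ←P3

Failure links (BFS by depth):
  fail(1) 'a': from fail(0)=0 chase 'a': 0 ⇒ 0;  out={0}∪out(0)={0}
  fail(2) 'c': from fail(0)=0 chase 'c': 0 ⇒ 0;  out=∅∪out(0)=∅
  fail(4) 'b': from fail(0)=0 chase 'b': 0 ⇒ 0;  out=∅∪out(0)=∅
  fail(3) 'cb': from fail(2)=0 chase 'b': 0 ⇒ 4;  out={1}∪out(4)={1}
  fail(5) 'bb': from fail(4)=0 chase 'b': 0 ⇒ 4;  out=∅∪out(4)=∅
  fail(10) 'cc': from fail(2)=0 chase 'c': 0 ⇒ 2;  out=∅∪out(2)=∅
  fail(6) 'bbc': from fail(5)=4 chase 'c': 4→0 ⇒ 2;  out=∅∪out(2)=∅
  fail(11) 'ccb': from fail(10)=2 chase 'b': 2 ⇒ 3;  out=∅∪out(3)={1}
  fail(7) 'bbcc': from fail(6)=2 chase 'c': 2 ⇒ 10;  out=∅∪out(10)=∅
  fail(12) 'ccbb': from fail(11)=3 chase 'b': 3→4 ⇒ 5;  out={3}∪out(5)={3}
  fail(8) 'bbccb': from fail(7)=10 chase 'b': 10 ⇒ 11;  out=∅∪out(11)={1}
  fail(9) 'bbccbb': from fail(8)=11 chase 'b': 11 ⇒ 12;  out={2}∪out(12)={2,3}

Text stream:
pos 0 'b': at 4
pos 1 'a': at 1 ·f  ** P0@[1:1]
pos 2 'c': at 2 ·f
pos 3 'c': at 10
pos 4 'b': at 11  ** P1@[3:4]
pos 5 'b': at 12  ** P3@[2:5]
pos 6 'a': at 1 ·f  ** P0@[6:6]
pos 7 'c': at 2 ·f
pos 8 'a': at 1 ·f  ** P0@[8:8]
pos 9 'a': at 1 ·f  ** P0@[9:9]
pos 10 'a': at 1 ·f  ** P0@[10:10]
pos 11 'a': at 1 ·f  ** P0@[11:11]
pos 12 'c': at 2 ·f
pos 13 'c': at 10
pos 14 'b': at 11  ** P1@[13:14]
pos 15 'a': at 1 ·f  ** P0@[15:15]
pos 16 'a': at 1 ·f  ** P0@[16:16]
pos 17 'b': at 4 ·f
pos 18 'c': at 2 ·f
pos 19 'b': at 3  ** P1@[18:19]
pos 20 'a': at 1 ·f  ** P0@[20:20]
pos 21 'a': at 1 ·f  ** P0@[21:21]
pos 22 'c': at 2 ·f
pos 23 'b': at 3  ** P1@[22:23]
pos 24 'a': at 1 ·f  ** P0@[24:24]
pos 25 'c': at 2 ·f
pos 26 'b': at 3  ** P1@[25:26]
pos 27 'b': at 5 ·f
pos 28 'a': at 1 ·f  ** P0@[28:28]
pos 29 'c': at 2 ·f
pos 30 'c': at 10
pos 31 'b': at 11  ** P1@[30:31]
pos 32 'b': at 12  ** P3@[29:32]
pos 33 'c': at 6 ·f
pos 34 'c': at 7
pos 35 'b': at 8  ** P1@[34:35]
pos 36 'b': at 9  ** P2@[31:36],P3@[33:36]
pos 37 'a': at 1 ·f  ** P0@[37:37]
pos 38 'b': at 4 ·f
pos 39 'c': at 2 ·f
pos 40 'c': at 10
pos 41 'c': at 10 ·f
pos 42 'c': at 10 ·f
pos 43 'b': at 11  ** P1@[42:43]
pos 44 'b': at 12  ** P3@[41:44]
pos 45 'c': at 6 ·f
pos 46 'b': at 3 ·f  ** P1@[45:46]

Matches: [[1,0],[4,1],[5,3],[6,0],[8,0],[9,0],[10,0],[11,0],[14,1],[15,0],[16,0],[19,1],[20,0],[21,0],[23,1],[24,0],[26,1],[28,0],[31,1],[32,3],[35,1],[36,2],[36,3],[37,0],[43,1],[44,3],[46,1]]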